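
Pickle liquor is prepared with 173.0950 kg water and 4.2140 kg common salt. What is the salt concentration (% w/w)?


Formula: Conc = salt / (water + salt) * 100
Substituting: Conc = 4.2140 / (173.0950 + 4.2140) * 100
Result: 2.3766 %


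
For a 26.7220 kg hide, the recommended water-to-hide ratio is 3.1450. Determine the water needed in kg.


Formula: Water = hide_weight * ratio
Substituting: Water = 26.7220 * 3.1450
Result: 84.0407 kg


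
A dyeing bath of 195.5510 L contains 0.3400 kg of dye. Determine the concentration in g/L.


Formula: Conc = dye_mass(kg) / volume(L) * 1000
Substituting: Conc = 0.3400 / 195.5510 * 1000
Result: 1.7387 g/L


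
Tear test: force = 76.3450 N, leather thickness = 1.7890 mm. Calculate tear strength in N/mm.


Formula: Tear strength = force / thickness
Substituting: Tear strength = 76.3450 / 1.7890
Result: 42.6747 N/mm


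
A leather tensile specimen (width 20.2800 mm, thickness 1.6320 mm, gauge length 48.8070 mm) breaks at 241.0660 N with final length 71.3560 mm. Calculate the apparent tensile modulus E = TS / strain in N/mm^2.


TS = F / (w * t) = 241.0660 / (20.2800 * 1.6320) = 7.2836 N/mm^2
strain = (Lf - L0) / L0 = (71.3560 - 48.8070) / 48.8070 = 0.4620
E = TS / strain = 7.2836 / 0.4620 = 15.7653 N/mm^2


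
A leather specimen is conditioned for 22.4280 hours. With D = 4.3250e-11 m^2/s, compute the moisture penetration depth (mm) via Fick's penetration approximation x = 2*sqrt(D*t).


t = 22.4280 hr * 3600 = 80740.8000 s
D * t = 4.3250e-11 * 80740.8000 = 3.4920e-06
x = 2 * sqrt(D*t) = 2 * sqrt(3.4920e-06) = 0.0037374 m = 3.7374 mm


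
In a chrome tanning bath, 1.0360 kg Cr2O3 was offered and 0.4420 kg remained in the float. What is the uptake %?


Formula: Uptake = (offered - residual) / offered * 100
Substituting: Uptake = (1.0360 - 0.4420) / 1.0360 * 100
Result: 57.3359 %


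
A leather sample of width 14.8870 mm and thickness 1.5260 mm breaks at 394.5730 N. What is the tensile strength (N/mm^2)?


Formula: TS = force / (width * thickness)
Substituting: TS = 394.5730 / (14.8870 * 1.5260)
Result: 17.3686 N/mm^2


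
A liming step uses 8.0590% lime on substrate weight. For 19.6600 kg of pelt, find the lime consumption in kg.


Formula: Lime = substrate * pct / 100
Substituting: Lime = 19.6600 * 8.0590 / 100
Result: 1.5844 kg


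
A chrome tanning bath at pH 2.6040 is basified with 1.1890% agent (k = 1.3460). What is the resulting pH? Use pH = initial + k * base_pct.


Formula: pH_final = pH_initial + k * base_pct
Substituting: pH_final = 2.6040 + 1.3460 * 1.1890
Result: 4.2044


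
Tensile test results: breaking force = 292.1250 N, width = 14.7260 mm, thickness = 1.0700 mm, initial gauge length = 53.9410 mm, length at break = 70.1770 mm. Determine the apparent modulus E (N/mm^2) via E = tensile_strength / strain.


TS = F / (w * t) = 292.1250 / (14.7260 * 1.0700) = 18.5396 N/mm^2
strain = (Lf - L0) / L0 = (70.1770 - 53.9410) / 53.9410 = 0.3010
E = TS / strain = 18.5396 / 0.3010 = 61.5942 N/mm^2


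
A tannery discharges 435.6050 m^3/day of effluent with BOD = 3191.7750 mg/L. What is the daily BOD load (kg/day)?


Formula: BOD_load = volume * conc / 1000
Substituting: BOD_load = 435.6050 * 3191.7750 / 1000
Result: 1390.3531 kg/day


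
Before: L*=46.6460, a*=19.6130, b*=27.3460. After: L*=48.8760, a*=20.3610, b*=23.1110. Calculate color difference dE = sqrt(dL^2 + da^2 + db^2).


dL = 2.2300, da = 0.7480, db = -4.2350
dE = sqrt(2.2300^2 + 0.7480^2 + (-4.2350)^2) = 4.8443


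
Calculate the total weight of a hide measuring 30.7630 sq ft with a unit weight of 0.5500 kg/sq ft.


Formula: Weight = area * weight_per_sqft
Substituting: Weight = 30.7630 * 0.5500
Result: 16.9197 kg


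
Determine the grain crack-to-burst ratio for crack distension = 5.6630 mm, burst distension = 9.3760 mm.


Formula: Ratio = crack / burst
Substituting: Ratio = 5.6630 / 9.3760
Result: 0.6040


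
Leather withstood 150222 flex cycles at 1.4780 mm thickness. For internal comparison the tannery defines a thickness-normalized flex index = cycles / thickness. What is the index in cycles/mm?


Formula: Index = cycles / thickness
Substituting: Index = 150222 / 1.4780
Result: 101638.7009 cycles/mm


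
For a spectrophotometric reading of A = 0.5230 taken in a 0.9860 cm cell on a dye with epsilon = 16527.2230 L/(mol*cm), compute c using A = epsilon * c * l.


Formula: c = A / (epsilon * l)
Substituting: c = 0.5230 / (16527.2230 * 0.9860)
Result: 3.2094e-05 mol/L


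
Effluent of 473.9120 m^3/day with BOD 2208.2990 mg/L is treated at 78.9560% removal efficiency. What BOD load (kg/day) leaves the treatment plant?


Load_in = volume * conc / 1000 = 473.9120 * 2208.2990 / 1000 = 1046.5394 kg/day
Removed = Load_in * eff / 100 = 1046.5394 * 78.9560 / 100 = 826.3056 kg/day
Load_out = Load_in - Removed = 1046.5394 - 826.3056 = 220.2338 kg/day


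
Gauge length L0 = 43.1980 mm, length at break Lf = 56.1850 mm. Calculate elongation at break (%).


Formula: Elongation = (Lf - L0) / L0 * 100
Substituting: Elongation = (56.1850 - 43.1980) / 43.1980 * 100
Result: 30.0639 %


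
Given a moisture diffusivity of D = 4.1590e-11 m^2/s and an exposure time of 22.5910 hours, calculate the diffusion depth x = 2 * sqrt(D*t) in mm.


t = 22.5910 hr * 3600 = 81327.6000 s
D * t = 4.1590e-11 * 81327.6000 = 3.3824e-06
x = 2 * sqrt(D*t) = 2 * sqrt(3.3824e-06) = 0.00367827 m = 3.6783 mm


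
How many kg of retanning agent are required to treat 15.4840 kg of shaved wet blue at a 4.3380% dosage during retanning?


Formula: Retan = substrate * pct / 100
Substituting: Retan = 15.4840 * 4.3380 / 100
Result: 0.6717 kg


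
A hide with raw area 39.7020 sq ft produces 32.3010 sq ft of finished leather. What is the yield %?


Formula: Yield = finished / raw * 100
Substituting: Yield = 32.3010 / 39.7020 * 100
Result: 81.3586 %


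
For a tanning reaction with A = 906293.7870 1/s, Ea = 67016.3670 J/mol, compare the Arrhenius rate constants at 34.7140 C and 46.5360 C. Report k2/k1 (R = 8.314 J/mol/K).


T1 = 34.7140 + 273.15 = 307.8640 K; T2 = 46.5360 + 273.15 = 319.6860 K
k1 = A * exp(-Ea/(R*T1)) = 906293.7870 * exp(-67016.3670/(8.314*307.8640)) = 3.8577e-06 1/s
k2 = A * exp(-Ea/(R*T2)) = 906293.7870 * exp(-67016.3670/(8.314*319.6860)) = 1.0158e-05 1/s
k2/k1 = 1.0158e-05 / 3.8577e-06 = 2.6333


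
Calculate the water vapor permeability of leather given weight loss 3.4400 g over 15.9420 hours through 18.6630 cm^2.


Formula: WVP = loss / (area * time)
Substituting: WVP = 3.4400 / (18.6630 * 15.9420)
Result: 0.011562 g/(cm^2*hr)


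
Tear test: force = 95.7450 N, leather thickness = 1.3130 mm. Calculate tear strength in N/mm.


Formula: Tear strength = force / thickness
Substituting: Tear strength = 95.7450 / 1.3130
Result: 72.9208 N/mm


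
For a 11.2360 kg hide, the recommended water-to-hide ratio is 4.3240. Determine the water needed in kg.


Formula: Water = hide_weight * ratio
Substituting: Water = 11.2360 * 4.3240
Result: 48.5845 kg


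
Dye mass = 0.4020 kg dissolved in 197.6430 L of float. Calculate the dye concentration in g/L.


Formula: Conc = dye_mass(kg) / volume(L) * 1000
Substituting: Conc = 0.4020 / 197.6430 * 1000
Result: 2.0340 g/L


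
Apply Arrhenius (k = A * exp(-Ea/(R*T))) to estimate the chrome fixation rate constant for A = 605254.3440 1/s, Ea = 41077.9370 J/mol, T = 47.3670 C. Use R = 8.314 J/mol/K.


T_K = T_C + 273.15 = 47.3670 + 273.15 = 320.5170 K
exponent = -Ea / (R * T_K) = -41077.9370 / (8.314 * 320.5170) = -15.4151
k = A * exp(exponent) = 605254.3440 * exp(-15.4151) = 0.1222 1/s


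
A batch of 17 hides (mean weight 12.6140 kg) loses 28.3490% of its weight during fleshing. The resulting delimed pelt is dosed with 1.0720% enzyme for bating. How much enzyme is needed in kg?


Total_raw = N * avg_wt = 17 * 12.6140 = 214.4380 kg
Substrate = Total_raw * (1 - loss/100) = 214.4380 * (1 - 28.3490/100) = 153.6470 kg
Enzyme = Substrate * pct / 100 = 153.6470 * 1.0720 / 100 = 1.6471 kg


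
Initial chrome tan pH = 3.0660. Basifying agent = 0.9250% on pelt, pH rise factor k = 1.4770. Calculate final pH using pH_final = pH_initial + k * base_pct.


Formula: pH_final = pH_initial + k * base_pct
Substituting: pH_final = 3.0660 + 1.4770 * 0.9250
Result: 4.4322


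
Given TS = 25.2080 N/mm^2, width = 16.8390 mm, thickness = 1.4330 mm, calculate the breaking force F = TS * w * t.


Formula: F = TS * w * t
Substituting: F = 25.2080 * 16.8390 * 1.4330
Result: 608.2763 N


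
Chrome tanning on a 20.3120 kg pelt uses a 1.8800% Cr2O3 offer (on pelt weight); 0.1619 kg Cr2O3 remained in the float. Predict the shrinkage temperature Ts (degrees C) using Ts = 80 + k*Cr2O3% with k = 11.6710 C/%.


Offered = pelt * offer_pct / 100 = 20.3120 * 1.8800 / 100 = 0.3819 kg
Uptake = offered - residual = 0.3819 - 0.1619 = 0.2200 kg
Cr2O3% on pelt = uptake / pelt * 100 = 0.2200 / 20.3120 * 100 = 1.0829 %
Ts = 80 + k * Cr2O3% = 80 + 11.6710 * 1.0829 = 92.6389 C


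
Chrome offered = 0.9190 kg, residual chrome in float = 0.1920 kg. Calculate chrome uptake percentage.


Formula: Uptake = (offered - residual) / offered * 100
Substituting: Uptake = (0.9190 - 0.1920) / 0.9190 * 100
Result: 79.1077 %


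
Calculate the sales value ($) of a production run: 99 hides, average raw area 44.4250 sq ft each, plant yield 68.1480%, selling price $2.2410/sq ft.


Raw_total = N * avg_area = 99 * 44.4250 = 4398.0750 sq ft
Finished = Raw_total * yield / 100 = 4398.0750 * 68.1480 / 100 = 2997.2002 sq ft
Value = Finished * price = 2997.2002 * 2.2410 = 6716.7255 $


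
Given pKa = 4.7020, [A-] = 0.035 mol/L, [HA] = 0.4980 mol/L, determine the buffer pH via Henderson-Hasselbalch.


ratio = [A-] / [HA] = 0.035 / 0.4980 = 0.0702811
log10(ratio) = -1.1532
pH = pKa + log10(ratio) = 4.7020 - 1.1532 = 3.5488


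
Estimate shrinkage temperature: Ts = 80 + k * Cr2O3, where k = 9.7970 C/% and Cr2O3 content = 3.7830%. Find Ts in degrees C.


Formula: Ts = 80 + k * Cr2O3
Substituting: Ts = 80 + 9.7970 * 3.7830
Result: 117.0621 C


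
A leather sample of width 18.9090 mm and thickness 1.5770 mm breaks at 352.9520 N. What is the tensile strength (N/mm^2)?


Formula: TS = force / (width * thickness)
Substituting: TS = 352.9520 / (18.9090 * 1.5770)
Result: 11.8363 N/mm^2


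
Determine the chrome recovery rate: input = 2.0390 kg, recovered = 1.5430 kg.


Formula: Recovery = recovered / input * 100
Substituting: Recovery = 1.5430 / 2.0390 * 100
Result: 75.6744 %


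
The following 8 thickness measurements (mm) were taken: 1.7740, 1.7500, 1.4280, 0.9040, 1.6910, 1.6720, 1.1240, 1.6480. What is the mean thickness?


Formula: Average = sum / n
Substituting: Average = 11.9910 / 8
Result: 1.4989 mm


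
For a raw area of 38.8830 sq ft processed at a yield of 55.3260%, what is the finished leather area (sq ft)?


Formula: finished = raw * yield / 100
Substituting: finished = 38.8830 * 55.3260 / 100
Result: 21.5124 sq ft


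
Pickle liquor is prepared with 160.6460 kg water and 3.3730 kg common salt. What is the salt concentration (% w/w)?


Formula: Conc = salt / (water + salt) * 100
Substituting: Conc = 3.3730 / (160.6460 + 3.3730) * 100
Result: 2.0565 %


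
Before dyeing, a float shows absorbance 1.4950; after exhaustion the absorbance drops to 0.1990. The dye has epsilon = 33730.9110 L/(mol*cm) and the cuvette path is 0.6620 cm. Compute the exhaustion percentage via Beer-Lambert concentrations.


c_initial = A_i / (epsilon * l) = 1.4950 / (33730.9110 * 0.6620) = 6.6951e-05 mol/L
c_final = A_f / (epsilon * l) = 0.1990 / (33730.9110 * 0.6620) = 8.9118e-06 mol/L
Exhaustion = (c_initial - c_final) / c_initial * 100 = (6.6951e-05 - 8.9118e-06) / 6.6951e-05 * 100 = 86.6890 %


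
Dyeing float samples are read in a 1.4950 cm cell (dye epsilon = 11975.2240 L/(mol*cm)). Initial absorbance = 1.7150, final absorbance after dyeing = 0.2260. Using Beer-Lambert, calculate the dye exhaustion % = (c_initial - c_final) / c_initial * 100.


c_initial = A_i / (epsilon * l) = 1.7150 / (11975.2240 * 1.4950) = 9.5794e-05 mol/L
c_final = A_f / (epsilon * l) = 0.2260 / (11975.2240 * 1.4950) = 1.2624e-05 mol/L
Exhaustion = (c_initial - c_final) / c_initial * 100 = (9.5794e-05 - 1.2624e-05) / 9.5794e-05 * 100 = 86.8222 %


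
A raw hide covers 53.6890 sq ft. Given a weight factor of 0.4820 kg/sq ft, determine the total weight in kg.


Formula: Weight = area * weight_per_sqft
Substituting: Weight = 53.6890 * 0.4820
Result: 25.8781 kg


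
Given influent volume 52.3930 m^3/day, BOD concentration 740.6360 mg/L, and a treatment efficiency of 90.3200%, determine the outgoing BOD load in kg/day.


Load_in = volume * conc / 1000 = 52.3930 * 740.6360 / 1000 = 38.8041 kg/day
Removed = Load_in * eff / 100 = 38.8041 * 90.3200 / 100 = 35.0479 kg/day
Load_out = Load_in - Removed = 38.8041 - 35.0479 = 3.7562 kg/day


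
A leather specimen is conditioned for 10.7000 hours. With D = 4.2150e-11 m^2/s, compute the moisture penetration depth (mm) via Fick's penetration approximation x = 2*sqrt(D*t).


t = 10.7000 hr * 3600 = 38520.0000 s
D * t = 4.2150e-11 * 38520.0000 = 1.6236e-06
x = 2 * sqrt(D*t) = 2 * sqrt(1.6236e-06) = 0.00254843 m = 2.5484 mm


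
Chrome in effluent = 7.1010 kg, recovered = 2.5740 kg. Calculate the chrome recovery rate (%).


Formula: Recovery = recovered / input * 100
Substituting: Recovery = 2.5740 / 7.1010 * 100
Result: 36.2484 %


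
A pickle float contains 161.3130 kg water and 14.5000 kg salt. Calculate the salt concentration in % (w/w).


Formula: Conc = salt / (water + salt) * 100
Substituting: Conc = 14.5000 / (161.3130 + 14.5000) * 100
Result: 8.2474 %


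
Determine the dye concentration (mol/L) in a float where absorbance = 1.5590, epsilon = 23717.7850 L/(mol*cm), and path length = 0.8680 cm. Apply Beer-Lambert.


Formula: c = A / (epsilon * l)
Substituting: c = 1.5590 / (23717.7850 * 0.8680)
Result: 7.5727e-05 mol/L


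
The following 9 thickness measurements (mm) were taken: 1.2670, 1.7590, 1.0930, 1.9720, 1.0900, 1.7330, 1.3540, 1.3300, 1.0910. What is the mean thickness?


Formula: Average = sum / n
Substituting: Average = 12.6890 / 9
Result: 1.4099 mm


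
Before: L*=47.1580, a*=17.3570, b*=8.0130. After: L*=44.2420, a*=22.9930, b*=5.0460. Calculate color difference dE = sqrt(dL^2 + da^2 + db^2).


dL = -2.9160, da = 5.6360, db = -2.9670
dE = sqrt((-2.9160)^2 + 5.6360^2 + (-2.9670)^2) = 7.0050


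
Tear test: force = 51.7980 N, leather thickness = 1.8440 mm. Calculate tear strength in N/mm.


Formula: Tear strength = force / thickness
Substituting: Tear strength = 51.7980 / 1.8440
Result: 28.0900 N/mm


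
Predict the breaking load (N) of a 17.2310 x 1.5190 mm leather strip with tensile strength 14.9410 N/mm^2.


Formula: F = TS * w * t
Substituting: F = 14.9410 * 17.2310 * 1.5190
Result: 391.0641 N


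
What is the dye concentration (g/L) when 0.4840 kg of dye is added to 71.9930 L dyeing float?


Formula: Conc = dye_mass(kg) / volume(L) * 1000
Substituting: Conc = 0.4840 / 71.9930 * 1000
Result: 6.7229 g/L


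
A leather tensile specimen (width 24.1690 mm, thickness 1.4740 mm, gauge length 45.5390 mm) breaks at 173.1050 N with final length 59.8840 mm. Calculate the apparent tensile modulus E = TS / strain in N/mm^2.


TS = F / (w * t) = 173.1050 / (24.1690 * 1.4740) = 4.8591 N/mm^2
strain = (Lf - L0) / L0 = (59.8840 - 45.5390) / 45.5390 = 0.3150
E = TS / strain = 4.8591 / 0.3150 = 15.4254 N/mm^2


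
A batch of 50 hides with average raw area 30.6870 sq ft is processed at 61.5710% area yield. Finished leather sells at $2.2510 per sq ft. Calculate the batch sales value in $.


Raw_total = N * avg_area = 50 * 30.6870 = 1534.3500 sq ft
Finished = Raw_total * yield / 100 = 1534.3500 * 61.5710 / 100 = 944.7146 sq ft
Value = Finished * price = 944.7146 * 2.2510 = 2126.5527 $


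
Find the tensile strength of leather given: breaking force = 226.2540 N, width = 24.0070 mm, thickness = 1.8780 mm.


Formula: TS = force / (width * thickness)
Substituting: TS = 226.2540 / (24.0070 * 1.8780)
Result: 5.0184 N/mm^2


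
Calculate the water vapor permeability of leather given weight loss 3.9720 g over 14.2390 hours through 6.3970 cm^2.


Formula: WVP = loss / (area * time)
Substituting: WVP = 3.9720 / (6.3970 * 14.2390)
Result: 0.0436067 g/(cm^2*hr)


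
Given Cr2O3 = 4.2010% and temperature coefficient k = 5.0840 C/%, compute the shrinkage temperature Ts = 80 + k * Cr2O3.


Formula: Ts = 80 + k * Cr2O3
Substituting: Ts = 80 + 5.0840 * 4.2010
Result: 101.3579 C


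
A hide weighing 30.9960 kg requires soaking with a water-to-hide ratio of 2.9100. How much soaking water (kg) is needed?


Formula: Water = hide_weight * ratio
Substituting: Water = 30.9960 * 2.9100
Result: 90.1984 kg


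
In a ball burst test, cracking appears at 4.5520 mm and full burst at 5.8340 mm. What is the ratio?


Formula: Ratio = crack / burst
Substituting: Ratio = 4.5520 / 5.8340
Result: 0.7803


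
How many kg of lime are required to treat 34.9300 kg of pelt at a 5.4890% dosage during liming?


Formula: Lime = substrate * pct / 100
Substituting: Lime = 34.9300 * 5.4890 / 100
Result: 1.9173 kg


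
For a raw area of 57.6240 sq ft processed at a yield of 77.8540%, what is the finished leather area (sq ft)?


Formula: finished = raw * yield / 100
Substituting: finished = 57.6240 * 77.8540 / 100
Result: 44.8626 sq ft


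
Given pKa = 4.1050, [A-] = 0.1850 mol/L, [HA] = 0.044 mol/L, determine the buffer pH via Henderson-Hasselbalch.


ratio = [A-] / [HA] = 0.1850 / 0.044 = 4.2045
log10(ratio) = 0.6237
pH = pKa + log10(ratio) = 4.1050 + 0.6237 = 4.7287


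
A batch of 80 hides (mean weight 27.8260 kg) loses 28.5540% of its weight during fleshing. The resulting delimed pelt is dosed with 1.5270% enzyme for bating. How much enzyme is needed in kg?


Total_raw = N * avg_wt = 80 * 27.8260 = 2226.0800 kg
Substrate = Total_raw * (1 - loss/100) = 2226.0800 * (1 - 28.5540/100) = 1590.4451 kg
Enzyme = Substrate * pct / 100 = 1590.4451 * 1.5270 / 100 = 24.2861 kg


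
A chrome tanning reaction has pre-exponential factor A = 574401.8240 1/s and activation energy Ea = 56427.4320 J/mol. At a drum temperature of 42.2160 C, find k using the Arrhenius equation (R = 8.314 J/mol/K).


T_K = T_C + 273.15 = 42.2160 + 273.15 = 315.3660 K
exponent = -Ea / (R * T_K) = -56427.4320 / (8.314 * 315.3660) = -21.5211
k = A * exp(exponent) = 574401.8240 * exp(-21.5211) = 2.5864e-04 1/s


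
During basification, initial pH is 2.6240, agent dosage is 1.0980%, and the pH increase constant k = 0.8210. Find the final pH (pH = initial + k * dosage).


Formula: pH_final = pH_initial + k * base_pct
Substituting: pH_final = 2.6240 + 0.8210 * 1.0980
Result: 3.5255


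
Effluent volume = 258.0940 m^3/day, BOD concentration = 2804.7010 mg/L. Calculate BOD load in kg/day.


Formula: BOD_load = volume * conc / 1000
Substituting: BOD_load = 258.0940 * 2804.7010 / 1000
Result: 723.8765 kg/day


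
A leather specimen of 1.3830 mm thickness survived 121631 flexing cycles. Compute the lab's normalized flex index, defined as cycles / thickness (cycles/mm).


Formula: Index = cycles / thickness
Substituting: Index = 121631 / 1.3830
Result: 87947.2162 cycles/mm


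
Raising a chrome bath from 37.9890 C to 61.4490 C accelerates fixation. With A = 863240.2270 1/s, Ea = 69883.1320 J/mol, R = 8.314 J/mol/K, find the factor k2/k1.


T1 = 37.9890 + 273.15 = 311.1390 K; T2 = 61.4490 + 273.15 = 334.5990 K
k1 = A * exp(-Ea/(R*T1)) = 863240.2270 * exp(-69883.1320/(8.314*311.1390)) = 1.5980e-06 1/s
k2 = A * exp(-Ea/(R*T2)) = 863240.2270 * exp(-69883.1320/(8.314*334.5990)) = 1.0622e-05 1/s
k2/k1 = 1.0622e-05 / 1.5980e-06 = 6.6468


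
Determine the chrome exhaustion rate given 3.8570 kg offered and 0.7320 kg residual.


Formula: Uptake = (offered - residual) / offered * 100
Substituting: Uptake = (3.8570 - 0.7320) / 3.8570 * 100
Result: 81.0215 %


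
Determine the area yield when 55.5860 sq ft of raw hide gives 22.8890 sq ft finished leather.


Formula: Yield = finished / raw * 100
Substituting: Yield = 22.8890 / 55.5860 * 100
Result: 41.1776 %


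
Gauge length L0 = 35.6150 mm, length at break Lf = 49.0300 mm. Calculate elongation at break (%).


Formula: Elongation = (Lf - L0) / L0 * 100
Substituting: Elongation = (49.0300 - 35.6150) / 35.6150 * 100
Result: 37.6667 %


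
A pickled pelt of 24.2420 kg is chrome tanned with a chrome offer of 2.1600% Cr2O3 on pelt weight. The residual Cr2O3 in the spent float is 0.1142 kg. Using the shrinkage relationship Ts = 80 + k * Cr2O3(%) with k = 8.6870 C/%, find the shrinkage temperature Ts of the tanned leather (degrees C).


Offered = pelt * offer_pct / 100 = 24.2420 * 2.1600 / 100 = 0.5236 kg
Uptake = offered - residual = 0.5236 - 0.1142 = 0.4094 kg
Cr2O3% on pelt = uptake / pelt * 100 = 0.4094 / 24.2420 * 100 = 1.6889 %
Ts = 80 + k * Cr2O3% = 80 + 8.6870 * 1.6889 = 94.6716 C


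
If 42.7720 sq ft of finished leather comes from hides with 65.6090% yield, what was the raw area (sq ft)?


Formula: raw = finished * 100 / yield
Substituting: raw = 42.7720 * 100 / 65.6090
Result: 65.1923 sq ft


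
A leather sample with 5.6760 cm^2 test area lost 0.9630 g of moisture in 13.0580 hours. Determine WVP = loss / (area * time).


Formula: WVP = loss / (area * time)
Substituting: WVP = 0.9630 / (5.6760 * 13.0580)
Result: 0.0129929 g/(cm^2*hr)


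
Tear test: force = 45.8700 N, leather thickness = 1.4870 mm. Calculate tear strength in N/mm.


Formula: Tear strength = force / thickness
Substituting: Tear strength = 45.8700 / 1.4870
Result: 30.8473 N/mm


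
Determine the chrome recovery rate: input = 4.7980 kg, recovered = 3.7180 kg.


Formula: Recovery = recovered / input * 100
Substituting: Recovery = 3.7180 / 4.7980 * 100
Result: 77.4906 %


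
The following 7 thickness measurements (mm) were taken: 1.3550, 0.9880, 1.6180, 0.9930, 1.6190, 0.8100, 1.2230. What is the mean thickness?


Formula: Average = sum / n
Substituting: Average = 8.6060 / 7
Result: 1.2294 mm


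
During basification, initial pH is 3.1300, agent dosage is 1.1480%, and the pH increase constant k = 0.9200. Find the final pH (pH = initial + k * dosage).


Formula: pH_final = pH_initial + k * base_pct
Substituting: pH_final = 3.1300 + 0.9200 * 1.1480
Result: 4.1862


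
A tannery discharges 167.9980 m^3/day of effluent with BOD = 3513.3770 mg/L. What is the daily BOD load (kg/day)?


Formula: BOD_load = volume * conc / 1000
Substituting: BOD_load = 167.9980 * 3513.3770 / 1000
Result: 590.2403 kg/day


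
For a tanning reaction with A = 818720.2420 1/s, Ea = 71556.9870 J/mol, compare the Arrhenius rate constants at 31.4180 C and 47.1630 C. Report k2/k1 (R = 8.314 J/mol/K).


T1 = 31.4180 + 273.15 = 304.5680 K; T2 = 47.1630 + 273.15 = 320.3130 K
k1 = A * exp(-Ea/(R*T1)) = 818720.2420 * exp(-71556.9870/(8.314*304.5680)) = 4.3690e-07 1/s
k2 = A * exp(-Ea/(R*T2)) = 818720.2420 * exp(-71556.9870/(8.314*320.3130)) = 1.7525e-06 1/s
k2/k1 = 1.7525e-06 / 4.3690e-07 = 4.0111


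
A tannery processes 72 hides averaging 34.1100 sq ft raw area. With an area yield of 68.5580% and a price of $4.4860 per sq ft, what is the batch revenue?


Raw_total = N * avg_area = 72 * 34.1100 = 2455.9200 sq ft
Finished = Raw_total * yield / 100 = 2455.9200 * 68.5580 / 100 = 1683.7296 sq ft
Value = Finished * price = 1683.7296 * 4.4860 = 7553.2111 $


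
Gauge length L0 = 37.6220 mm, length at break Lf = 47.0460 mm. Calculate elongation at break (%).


Formula: Elongation = (Lf - L0) / L0 * 100
Substituting: Elongation = (47.0460 - 37.6220) / 37.6220 * 100
Result: 25.0492 %


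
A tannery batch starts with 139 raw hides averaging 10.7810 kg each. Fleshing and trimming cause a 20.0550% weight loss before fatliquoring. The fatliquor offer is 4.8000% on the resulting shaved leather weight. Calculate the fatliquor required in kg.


Total_raw = N * avg_wt = 139 * 10.7810 = 1498.5590 kg
Substrate = Total_raw * (1 - loss/100) = 1498.5590 * (1 - 20.0550/100) = 1198.0230 kg
Fat = Substrate * pct / 100 = 1198.0230 * 4.8000 / 100 = 57.5051 kg


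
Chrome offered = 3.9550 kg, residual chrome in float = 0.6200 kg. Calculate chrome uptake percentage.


Formula: Uptake = (offered - residual) / offered * 100
Substituting: Uptake = (3.9550 - 0.6200) / 3.9550 * 100
Result: 84.3236 %


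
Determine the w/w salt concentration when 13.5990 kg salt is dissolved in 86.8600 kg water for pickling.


Formula: Conc = salt / (water + salt) * 100
Substituting: Conc = 13.5990 / (86.8600 + 13.5990) * 100
Result: 13.5369 %


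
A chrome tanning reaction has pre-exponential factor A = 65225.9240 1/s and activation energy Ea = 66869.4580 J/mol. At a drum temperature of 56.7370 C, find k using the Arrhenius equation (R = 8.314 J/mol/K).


T_K = T_C + 273.15 = 56.7370 + 273.15 = 329.8870 K
exponent = -Ea / (R * T_K) = -66869.4580 / (8.314 * 329.8870) = -24.3811
k = A * exp(exponent) = 65225.9240 * exp(-24.3811) = 1.6821e-06 1/s


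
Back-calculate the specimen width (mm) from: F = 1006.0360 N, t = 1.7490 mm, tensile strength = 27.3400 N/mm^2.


Formula: w = F / (TS * t)
Substituting: w = 1006.0360 / (27.3400 * 1.7490)
Result: 21.0390 mm


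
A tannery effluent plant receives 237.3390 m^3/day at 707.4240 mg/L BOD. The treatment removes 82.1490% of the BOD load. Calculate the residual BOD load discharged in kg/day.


Load_in = volume * conc / 1000 = 237.3390 * 707.4240 / 1000 = 167.8993 kg/day
Removed = Load_in * eff / 100 = 167.8993 * 82.1490 / 100 = 137.9276 kg/day
Load_out = Load_in - Removed = 167.8993 - 137.9276 = 29.9717 kg/day


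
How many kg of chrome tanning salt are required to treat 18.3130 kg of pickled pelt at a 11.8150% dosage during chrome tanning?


Formula: Chrome = substrate * pct / 100
Substituting: Chrome = 18.3130 * 11.8150 / 100
Result: 2.1637 kg


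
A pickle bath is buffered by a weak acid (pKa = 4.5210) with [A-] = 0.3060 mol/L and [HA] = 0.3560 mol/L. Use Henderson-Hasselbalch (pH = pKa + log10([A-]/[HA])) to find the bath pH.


ratio = [A-] / [HA] = 0.3060 / 0.3560 = 0.8596
log10(ratio) = -0.0657286
pH = pKa + log10(ratio) = 4.5210 - 0.0657286 = 4.4553


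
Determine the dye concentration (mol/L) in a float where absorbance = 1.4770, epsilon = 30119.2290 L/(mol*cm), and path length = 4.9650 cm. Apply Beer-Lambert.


Formula: c = A / (epsilon * l)
Substituting: c = 1.4770 / (30119.2290 * 4.9650)
Result: 9.8768e-06 mol/L


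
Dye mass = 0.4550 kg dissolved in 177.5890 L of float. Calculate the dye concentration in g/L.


Formula: Conc = dye_mass(kg) / volume(L) * 1000
Substituting: Conc = 0.4550 / 177.5890 * 1000
Result: 2.5621 g/L


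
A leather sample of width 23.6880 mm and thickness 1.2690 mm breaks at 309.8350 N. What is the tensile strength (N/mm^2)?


Formula: TS = force / (width * thickness)
Substituting: TS = 309.8350 / (23.6880 * 1.2690)
Result: 10.3072 N/mm^2


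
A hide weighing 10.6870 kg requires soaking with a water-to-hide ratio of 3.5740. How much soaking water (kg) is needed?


Formula: Water = hide_weight * ratio
Substituting: Water = 10.6870 * 3.5740
Result: 38.1953 kg


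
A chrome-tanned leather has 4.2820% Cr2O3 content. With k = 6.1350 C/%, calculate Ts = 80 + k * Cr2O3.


Formula: Ts = 80 + k * Cr2O3
Substituting: Ts = 80 + 6.1350 * 4.2820
Result: 106.2701 C


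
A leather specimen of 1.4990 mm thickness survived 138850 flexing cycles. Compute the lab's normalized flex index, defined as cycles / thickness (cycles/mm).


Formula: Index = cycles / thickness
Substituting: Index = 138850 / 1.4990
Result: 92628.4189 cycles/mm


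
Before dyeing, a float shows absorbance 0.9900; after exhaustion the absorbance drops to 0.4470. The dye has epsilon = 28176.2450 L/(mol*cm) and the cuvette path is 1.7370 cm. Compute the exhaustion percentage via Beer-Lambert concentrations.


c_initial = A_i / (epsilon * l) = 0.9900 / (28176.2450 * 1.7370) = 2.0228e-05 mol/L
c_final = A_f / (epsilon * l) = 0.4470 / (28176.2450 * 1.7370) = 9.1332e-06 mol/L
Exhaustion = (c_initial - c_final) / c_initial * 100 = (2.0228e-05 - 9.1332e-06) / 2.0228e-05 * 100 = 54.8485 %


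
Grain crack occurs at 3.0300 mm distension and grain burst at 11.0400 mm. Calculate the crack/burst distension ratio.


Formula: Ratio = crack / burst
Substituting: Ratio = 3.0300 / 11.0400
Result: 0.2745


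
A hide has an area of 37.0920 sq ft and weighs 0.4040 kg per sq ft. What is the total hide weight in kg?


Formula: Weight = area * weight_per_sqft
Substituting: Weight = 37.0920 * 0.4040
Result: 14.9852 kg


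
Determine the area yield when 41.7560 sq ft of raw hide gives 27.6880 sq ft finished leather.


Formula: Yield = finished / raw * 100
Substituting: Yield = 27.6880 / 41.7560 * 100
Result: 66.3090 %


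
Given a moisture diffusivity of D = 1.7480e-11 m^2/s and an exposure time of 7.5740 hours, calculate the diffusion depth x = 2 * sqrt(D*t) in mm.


t = 7.5740 hr * 3600 = 27266.4000 s
D * t = 1.7480e-11 * 27266.4000 = 4.7662e-07
x = 2 * sqrt(D*t) = 2 * sqrt(4.7662e-07) = 0.00138075 m = 1.3807 mm


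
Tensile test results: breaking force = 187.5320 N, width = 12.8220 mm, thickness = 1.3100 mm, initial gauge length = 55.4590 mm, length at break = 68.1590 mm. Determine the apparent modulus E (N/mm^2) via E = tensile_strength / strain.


TS = F / (w * t) = 187.5320 / (12.8220 * 1.3100) = 11.1647 N/mm^2
strain = (Lf - L0) / L0 = (68.1590 - 55.4590) / 55.4590 = 0.2290
E = TS / strain = 11.1647 / 0.2290 = 48.7547 N/mm^2


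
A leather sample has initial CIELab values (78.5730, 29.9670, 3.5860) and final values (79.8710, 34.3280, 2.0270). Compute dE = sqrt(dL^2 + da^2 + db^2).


dL = 1.2980, da = 4.3610, db = -1.5590
dE = sqrt(1.2980^2 + 4.3610^2 + (-1.5590)^2) = 4.8097


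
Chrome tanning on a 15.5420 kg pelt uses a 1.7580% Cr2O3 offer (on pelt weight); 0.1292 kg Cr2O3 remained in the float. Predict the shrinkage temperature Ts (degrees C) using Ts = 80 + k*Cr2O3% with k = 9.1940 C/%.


Offered = pelt * offer_pct / 100 = 15.5420 * 1.7580 / 100 = 0.2732 kg
Uptake = offered - residual = 0.2732 - 0.1292 = 0.1440 kg
Cr2O3% on pelt = uptake / pelt * 100 = 0.1440 / 15.5420 * 100 = 0.9267 %
Ts = 80 + k * Cr2O3% = 80 + 9.1940 * 0.9267 = 88.5201 C


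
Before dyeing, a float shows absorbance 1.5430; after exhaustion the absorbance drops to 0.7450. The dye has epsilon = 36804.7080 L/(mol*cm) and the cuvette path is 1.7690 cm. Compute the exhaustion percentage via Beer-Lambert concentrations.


c_initial = A_i / (epsilon * l) = 1.5430 / (36804.7080 * 1.7690) = 2.3699e-05 mol/L
c_final = A_f / (epsilon * l) = 0.7450 / (36804.7080 * 1.7690) = 1.1443e-05 mol/L
Exhaustion = (c_initial - c_final) / c_initial * 100 = (2.3699e-05 - 1.1443e-05) / 2.3699e-05 * 100 = 51.7174 %


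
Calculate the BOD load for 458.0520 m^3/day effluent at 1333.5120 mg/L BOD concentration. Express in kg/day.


Formula: BOD_load = volume * conc / 1000
Substituting: BOD_load = 458.0520 * 1333.5120 / 1000
Result: 610.8178 kg/day


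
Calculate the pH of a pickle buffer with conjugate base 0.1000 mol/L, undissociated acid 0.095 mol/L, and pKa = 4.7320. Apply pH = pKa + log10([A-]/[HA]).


ratio = [A-] / [HA] = 0.1000 / 0.095 = 1.0526
log10(ratio) = 0.0222764
pH = pKa + log10(ratio) = 4.7320 + 0.0222764 = 4.7543


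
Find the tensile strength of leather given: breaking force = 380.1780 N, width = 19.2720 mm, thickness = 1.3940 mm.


Formula: TS = force / (width * thickness)
Substituting: TS = 380.1780 / (19.2720 * 1.3940)
Result: 14.1513 N/mm^2


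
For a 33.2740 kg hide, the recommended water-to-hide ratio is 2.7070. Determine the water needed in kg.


Formula: Water = hide_weight * ratio
Substituting: Water = 33.2740 * 2.7070
Result: 90.0727 kg


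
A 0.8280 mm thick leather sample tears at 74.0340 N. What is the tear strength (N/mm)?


Formula: Tear strength = force / thickness
Substituting: Tear strength = 74.0340 / 0.8280
Result: 89.4130 N/mm


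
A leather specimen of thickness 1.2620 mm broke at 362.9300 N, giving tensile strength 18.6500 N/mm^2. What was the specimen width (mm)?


Formula: w = F / (TS * t)
Substituting: w = 362.9300 / (18.6500 * 1.2620)
Result: 15.4200 mm


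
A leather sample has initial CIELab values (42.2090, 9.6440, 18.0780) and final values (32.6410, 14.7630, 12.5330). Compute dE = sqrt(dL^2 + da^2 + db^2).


dL = -9.5680, da = 5.1190, db = -5.5450
dE = sqrt((-9.5680)^2 + 5.1190^2 + (-5.5450)^2) = 12.1860


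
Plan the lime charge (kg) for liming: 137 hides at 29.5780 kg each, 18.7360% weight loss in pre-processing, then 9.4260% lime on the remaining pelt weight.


Total_raw = N * avg_wt = 137 * 29.5780 = 4052.1860 kg
Substrate = Total_raw * (1 - loss/100) = 4052.1860 * (1 - 18.7360/100) = 3292.9684 kg
Lime = Substrate * pct / 100 = 3292.9684 * 9.4260 / 100 = 310.3952 kg


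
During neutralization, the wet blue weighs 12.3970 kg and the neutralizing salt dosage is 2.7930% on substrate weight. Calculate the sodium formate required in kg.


Formula: Neutralizer = substrate * pct / 100
Substituting: Neutralizer = 12.3970 * 2.7930 / 100
Result: 0.3462 kg


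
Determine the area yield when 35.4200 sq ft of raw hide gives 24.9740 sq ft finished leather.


Formula: Yield = finished / raw * 100
Substituting: Yield = 24.9740 / 35.4200 * 100
Result: 70.5082 %


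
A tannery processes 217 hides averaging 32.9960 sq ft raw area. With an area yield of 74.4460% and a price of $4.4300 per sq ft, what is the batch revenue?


Raw_total = N * avg_area = 217 * 32.9960 = 7160.1320 sq ft
Finished = Raw_total * yield / 100 = 7160.1320 * 74.4460 / 100 = 5330.4319 sq ft
Value = Finished * price = 5330.4319 * 4.4300 = 23613.8132 $


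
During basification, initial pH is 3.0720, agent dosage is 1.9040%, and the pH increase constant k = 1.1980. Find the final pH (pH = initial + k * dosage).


Formula: pH_final = pH_initial + k * base_pct
Substituting: pH_final = 3.0720 + 1.1980 * 1.9040
Result: 5.3530


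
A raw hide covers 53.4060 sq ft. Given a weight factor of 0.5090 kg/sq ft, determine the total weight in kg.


Formula: Weight = area * weight_per_sqft
Substituting: Weight = 53.4060 * 0.5090
Result: 27.1837 kg


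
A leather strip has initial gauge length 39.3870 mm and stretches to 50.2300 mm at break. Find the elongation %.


Formula: Elongation = (Lf - L0) / L0 * 100
Substituting: Elongation = (50.2300 - 39.3870) / 39.3870 * 100
Result: 27.5294 %


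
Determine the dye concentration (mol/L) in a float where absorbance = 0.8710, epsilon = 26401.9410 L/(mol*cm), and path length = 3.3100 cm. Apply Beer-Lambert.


Formula: c = A / (epsilon * l)
Substituting: c = 0.8710 / (26401.9410 * 3.3100)
Result: 9.9668e-06 mol/L


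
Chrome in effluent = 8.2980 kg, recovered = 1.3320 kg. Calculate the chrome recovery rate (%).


Formula: Recovery = recovered / input * 100
Substituting: Recovery = 1.3320 / 8.2980 * 100
Result: 16.0521 %


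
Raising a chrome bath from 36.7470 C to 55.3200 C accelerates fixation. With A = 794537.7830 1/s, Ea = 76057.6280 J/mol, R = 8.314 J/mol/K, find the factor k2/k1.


T1 = 36.7470 + 273.15 = 309.8970 K; T2 = 55.3200 + 273.15 = 328.4700 K
k1 = A * exp(-Ea/(R*T1)) = 794537.7830 * exp(-76057.6280/(8.314*309.8970)) = 1.2016e-07 1/s
k2 = A * exp(-Ea/(R*T2)) = 794537.7830 * exp(-76057.6280/(8.314*328.4700)) = 6.3780e-07 1/s
k2/k1 = 6.3780e-07 / 1.2016e-07 = 5.3078


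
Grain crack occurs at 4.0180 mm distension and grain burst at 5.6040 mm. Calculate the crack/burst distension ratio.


Formula: Ratio = crack / burst
Substituting: Ratio = 4.0180 / 5.6040
Result: 0.7170


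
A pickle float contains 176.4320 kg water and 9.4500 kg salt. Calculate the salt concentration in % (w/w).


Formula: Conc = salt / (water + salt) * 100
Substituting: Conc = 9.4500 / (176.4320 + 9.4500) * 100
Result: 5.0839 %


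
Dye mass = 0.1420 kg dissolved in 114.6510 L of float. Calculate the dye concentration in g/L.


Formula: Conc = dye_mass(kg) / volume(L) * 1000
Substituting: Conc = 0.1420 / 114.6510 * 1000
Result: 1.2385 g/L


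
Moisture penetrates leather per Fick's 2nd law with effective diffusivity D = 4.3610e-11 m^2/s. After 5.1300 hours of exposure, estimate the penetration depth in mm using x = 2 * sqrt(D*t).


t = 5.1300 hr * 3600 = 18468.0000 s
D * t = 4.3610e-11 * 18468.0000 = 8.0539e-07
x = 2 * sqrt(D*t) = 2 * sqrt(8.0539e-07) = 0.00179487 m = 1.7949 mm


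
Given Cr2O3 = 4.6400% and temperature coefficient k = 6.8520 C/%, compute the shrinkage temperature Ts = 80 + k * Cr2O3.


Formula: Ts = 80 + k * Cr2O3
Substituting: Ts = 80 + 6.8520 * 4.6400
Result: 111.7933 C


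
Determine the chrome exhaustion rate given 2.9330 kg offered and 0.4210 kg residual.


Formula: Uptake = (offered - residual) / offered * 100
Substituting: Uptake = (2.9330 - 0.4210) / 2.9330 * 100
Result: 85.6461 %


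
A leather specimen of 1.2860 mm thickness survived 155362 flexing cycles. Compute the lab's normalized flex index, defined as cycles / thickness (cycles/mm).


Formula: Index = cycles / thickness
Substituting: Index = 155362 / 1.2860
Result: 120810.2644 cycles/mm


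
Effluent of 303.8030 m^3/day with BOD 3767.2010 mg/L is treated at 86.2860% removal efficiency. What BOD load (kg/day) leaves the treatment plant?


Load_in = volume * conc / 1000 = 303.8030 * 3767.2010 / 1000 = 1144.4870 kg/day
Removed = Load_in * eff / 100 = 1144.4870 * 86.2860 / 100 = 987.5320 kg/day
Load_out = Load_in - Removed = 1144.4870 - 987.5320 = 156.9549 kg/day


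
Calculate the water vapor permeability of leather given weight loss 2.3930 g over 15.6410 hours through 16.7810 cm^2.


Formula: WVP = loss / (area * time)
Substituting: WVP = 2.3930 / (16.7810 * 15.6410)
Result: 0.00911718 g/(cm^2*hr)


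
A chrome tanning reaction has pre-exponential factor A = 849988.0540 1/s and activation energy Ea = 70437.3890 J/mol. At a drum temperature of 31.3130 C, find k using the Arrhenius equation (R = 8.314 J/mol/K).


T_K = T_C + 273.15 = 31.3130 + 273.15 = 304.4630 K
exponent = -Ea / (R * T_K) = -70437.3890 / (8.314 * 304.4630) = -27.8265
k = A * exp(exponent) = 849988.0540 * exp(-27.8265) = 6.9906e-07 1/s


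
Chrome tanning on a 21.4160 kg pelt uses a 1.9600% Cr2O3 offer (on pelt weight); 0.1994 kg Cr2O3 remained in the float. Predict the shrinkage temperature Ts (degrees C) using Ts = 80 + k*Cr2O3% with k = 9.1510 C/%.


Offered = pelt * offer_pct / 100 = 21.4160 * 1.9600 / 100 = 0.4198 kg
Uptake = offered - residual = 0.4198 - 0.1994 = 0.2204 kg
Cr2O3% on pelt = uptake / pelt * 100 = 0.2204 / 21.4160 * 100 = 1.0289 %
Ts = 80 + k * Cr2O3% = 80 + 9.1510 * 1.0289 = 89.4157 C


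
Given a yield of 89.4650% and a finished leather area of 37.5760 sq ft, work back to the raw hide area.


Formula: raw = finished * 100 / yield
Substituting: raw = 37.5760 * 100 / 89.4650
Result: 42.0008 sq ft


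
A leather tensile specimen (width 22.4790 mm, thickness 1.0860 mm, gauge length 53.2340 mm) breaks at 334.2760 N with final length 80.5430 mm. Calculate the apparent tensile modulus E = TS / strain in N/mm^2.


TS = F / (w * t) = 334.2760 / (22.4790 * 1.0860) = 13.6930 N/mm^2
strain = (Lf - L0) / L0 = (80.5430 - 53.2340) / 53.2340 = 0.5130
E = TS / strain = 13.6930 / 0.5130 = 26.6920 N/mm^2


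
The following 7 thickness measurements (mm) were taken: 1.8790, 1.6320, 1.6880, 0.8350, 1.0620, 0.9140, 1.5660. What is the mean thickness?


Formula: Average = sum / n
Substituting: Average = 9.5760 / 7
Result: 1.3680 mm


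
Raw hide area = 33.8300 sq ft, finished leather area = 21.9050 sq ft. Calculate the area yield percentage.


Formula: Yield = finished / raw * 100
Substituting: Yield = 21.9050 / 33.8300 * 100
Result: 64.7502 %
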